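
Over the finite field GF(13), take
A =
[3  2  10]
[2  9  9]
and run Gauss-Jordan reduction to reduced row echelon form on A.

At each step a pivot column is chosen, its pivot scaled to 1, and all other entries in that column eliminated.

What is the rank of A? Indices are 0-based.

rank = 2

pivot(0,0)=3: scale R0 → (1, 5, 12)
  clear (1,0): R1 −= (2)R0 → (0, 12, 11)
pivot(1,1)=12: scale R1 → (0, 1, 2)
  clear (0,1): R0 −= (5)R1 → (1, 0, 2)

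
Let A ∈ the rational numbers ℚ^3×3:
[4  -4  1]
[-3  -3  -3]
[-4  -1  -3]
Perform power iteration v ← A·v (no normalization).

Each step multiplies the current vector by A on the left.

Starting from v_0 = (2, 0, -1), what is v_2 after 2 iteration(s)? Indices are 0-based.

v_2 = (35, 3, -10)

v_0 = (2, 0, -1).
v_1 = A·v_0 = (7, -3, -5).
v_2 = A·v_1 = (35, 3, -10).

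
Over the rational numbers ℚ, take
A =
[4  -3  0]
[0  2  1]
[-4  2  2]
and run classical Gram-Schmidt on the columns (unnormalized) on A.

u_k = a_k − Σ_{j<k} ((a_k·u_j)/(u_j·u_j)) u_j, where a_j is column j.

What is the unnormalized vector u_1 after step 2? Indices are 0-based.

Step 1: u_0 = a_0 = (4, 0, -4).
Step 2: u_1 = a_1 − (-5/8)·u_0 = (-1/2, 2, -1/2).

u_1 = (-1/2, 2, -1/2)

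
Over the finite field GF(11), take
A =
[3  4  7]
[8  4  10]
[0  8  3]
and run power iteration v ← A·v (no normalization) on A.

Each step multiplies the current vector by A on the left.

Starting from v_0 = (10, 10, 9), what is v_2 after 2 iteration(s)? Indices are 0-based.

v_0 = (10, 10, 9).
v_1 = A·v_0 = (1, 1, 8).
v_2 = A·v_1 = (8, 4, 10).

v_2 = (8, 4, 10)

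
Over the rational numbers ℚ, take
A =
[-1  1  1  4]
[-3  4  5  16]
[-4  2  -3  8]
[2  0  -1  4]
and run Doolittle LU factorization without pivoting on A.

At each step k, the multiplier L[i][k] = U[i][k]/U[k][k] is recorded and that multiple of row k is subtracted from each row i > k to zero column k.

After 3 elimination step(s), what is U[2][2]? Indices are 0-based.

U[2][2] = -3

[col 0] pivot -1
  R1 -= 3*R0 → (0, 1, 2, 4)  (L[1][0] := 3)
  R2 -= 4*R0 → (0, -2, -7, -8)  (L[2][0] := 4)
  R3 -= -2*R0 → (0, 2, 1, 12)  (L[3][0] := -2)
[col 1] pivot 1
  R2 -= -2*R1 → (0, 0, -3, 0)  (L[2][1] := -2)
  R3 -= 2*R1 → (0, 0, -3, 4)  (L[3][1] := 2)
[col 2] pivot -3
  R3 -= 1*R2 → (0, 0, 0, 4)  (L[3][2] := 1)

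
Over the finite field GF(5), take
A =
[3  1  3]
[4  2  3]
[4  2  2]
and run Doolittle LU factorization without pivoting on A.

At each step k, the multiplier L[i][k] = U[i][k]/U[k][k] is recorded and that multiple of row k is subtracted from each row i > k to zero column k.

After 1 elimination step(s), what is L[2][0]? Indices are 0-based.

L[2][0] = 3

k=0: U[0][0]=3
  eliminate (1,0): mult=3, new row 1: (0, 4, 4); set L[1][0]=3
  eliminate (2,0): mult=3, new row 2: (0, 4, 3); set L[2][0]=3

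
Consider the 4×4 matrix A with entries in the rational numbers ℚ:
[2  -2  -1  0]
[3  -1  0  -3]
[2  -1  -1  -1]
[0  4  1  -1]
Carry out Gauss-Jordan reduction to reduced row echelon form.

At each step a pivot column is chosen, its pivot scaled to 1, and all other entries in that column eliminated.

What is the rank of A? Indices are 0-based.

step 1: normalize row 0 (÷2) = (1, -1, -1/2, 0)
  row 1: subtract 3×row0 = (0, 2, 3/2, -3)
  row 2: subtract 2×row0 = (0, 1, 0, -1)
step 2: normalize row 1 (÷2) = (0, 1, 3/4, -3/2)
  row 0: subtract -1×row1 = (1, 0, 1/4, -3/2)
  row 2: subtract 1×row1 = (0, 0, -3/4, 1/2)
  row 3: subtract 4×row1 = (0, 0, -2, 5)
step 3: normalize row 2 (÷-3/4) = (0, 0, 1, -2/3)
  row 0: subtract 1/4×row2 = (1, 0, 0, -4/3)
  row 1: subtract 3/4×row2 = (0, 1, 0, -1)
  row 3: subtract -2×row2 = (0, 0, 0, 11/3)
step 4: normalize row 3 (÷11/3) = (0, 0, 0, 1)
  row 0: subtract -4/3×row3 = (1, 0, 0, 0)
  row 1: subtract -1×row3 = (0, 1, 0, 0)
  row 2: subtract -2/3×row3 = (0, 0, 1, 0)

rank = 4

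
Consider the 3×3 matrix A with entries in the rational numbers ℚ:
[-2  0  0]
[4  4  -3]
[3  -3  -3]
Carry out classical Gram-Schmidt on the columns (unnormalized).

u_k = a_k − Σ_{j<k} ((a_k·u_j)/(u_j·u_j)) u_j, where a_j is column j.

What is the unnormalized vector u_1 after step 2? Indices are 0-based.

u_1 = (14/29, 88/29, -108/29)

Step 1: u_0 = a_0 = (-2, 4, 3).
Step 2: u_1 = a_1 − (7/29)·u_0 = (14/29, 88/29, -108/29).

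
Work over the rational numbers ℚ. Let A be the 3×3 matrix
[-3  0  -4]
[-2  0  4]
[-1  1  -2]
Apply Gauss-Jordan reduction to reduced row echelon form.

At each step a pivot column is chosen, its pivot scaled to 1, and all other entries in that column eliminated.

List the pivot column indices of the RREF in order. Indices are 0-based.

step 1: normalize row 0 (÷-3) = (1, 0, 4/3)
  row 1: subtract -2×row0 = (0, 0, 20/3)
  row 2: subtract -1×row0 = (0, 1, -2/3)
step 2: exchange rows 1,2
step 2: normalize row 1 (÷1) = (0, 1, -2/3)
step 3: normalize row 2 (÷20/3) = (0, 0, 1)
  row 0: subtract 4/3×row2 = (1, 0, 0)
  row 1: subtract -2/3×row2 = (0, 1, 0)

pivot columns: 0, 1, 2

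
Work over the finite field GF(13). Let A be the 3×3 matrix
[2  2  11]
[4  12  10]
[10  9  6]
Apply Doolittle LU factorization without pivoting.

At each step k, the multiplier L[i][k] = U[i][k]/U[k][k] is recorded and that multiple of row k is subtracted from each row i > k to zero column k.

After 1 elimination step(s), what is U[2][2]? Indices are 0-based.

U[2][2] = 3

Step 1: pivot at (0,0) is 2.
  row1 ← row1 − (2)·row0  ⇒  L[1][0]=2, U row1=(0, 8, 1)
  row2 ← row2 − (5)·row0  ⇒  L[2][0]=5, U row2=(0, 12, 3)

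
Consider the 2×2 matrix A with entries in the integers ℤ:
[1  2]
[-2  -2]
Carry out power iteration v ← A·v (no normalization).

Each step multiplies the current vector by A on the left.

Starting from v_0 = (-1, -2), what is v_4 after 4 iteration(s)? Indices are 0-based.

v_4 = (-17, 14)

v_0 = (-1, -2).
v_1 = A·v_0 = (-5, 6).
v_2 = A·v_1 = (7, -2).
v_3 = A·v_2 = (3, -10).
v_4 = A·v_3 = (-17, 14).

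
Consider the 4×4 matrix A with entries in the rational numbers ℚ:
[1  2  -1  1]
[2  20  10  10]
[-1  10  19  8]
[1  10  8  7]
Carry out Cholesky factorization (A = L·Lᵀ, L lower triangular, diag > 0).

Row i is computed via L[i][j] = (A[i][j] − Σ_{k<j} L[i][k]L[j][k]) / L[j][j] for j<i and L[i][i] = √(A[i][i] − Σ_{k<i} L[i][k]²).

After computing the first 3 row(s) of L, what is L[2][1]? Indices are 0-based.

L[2][1] = 3

Step 1: L[0][0] = √(1) = 1.
  L[1][0] = (2) / L[0][0] = 2.
Step 2: L[1][1] = √(16) = 4.
  L[2][0] = (-1) / L[0][0] = -1.
  L[2][1] = (12) / L[1][1] = 3.
Step 3: L[2][2] = √(9) = 3.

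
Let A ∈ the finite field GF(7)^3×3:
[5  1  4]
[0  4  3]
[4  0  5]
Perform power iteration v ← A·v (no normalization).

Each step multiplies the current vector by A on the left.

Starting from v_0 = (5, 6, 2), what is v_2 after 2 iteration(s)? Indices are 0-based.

v_2 = (2, 0, 5)

v_0 = (5, 6, 2).
v_1 = A·v_0 = (4, 2, 2).
v_2 = A·v_1 = (2, 0, 5).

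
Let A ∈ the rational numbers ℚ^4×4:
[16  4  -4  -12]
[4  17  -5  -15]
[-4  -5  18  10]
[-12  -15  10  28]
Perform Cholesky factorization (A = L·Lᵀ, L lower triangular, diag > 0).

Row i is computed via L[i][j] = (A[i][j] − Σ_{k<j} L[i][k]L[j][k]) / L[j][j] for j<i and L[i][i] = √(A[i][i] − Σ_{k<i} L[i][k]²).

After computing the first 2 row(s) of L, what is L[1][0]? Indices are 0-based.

L[1][0] = 1

Step 1: L[0][0] = √(16) = 4.
  L[1][0] = (4) / L[0][0] = 1.
Step 2: L[1][1] = √(16) = 4.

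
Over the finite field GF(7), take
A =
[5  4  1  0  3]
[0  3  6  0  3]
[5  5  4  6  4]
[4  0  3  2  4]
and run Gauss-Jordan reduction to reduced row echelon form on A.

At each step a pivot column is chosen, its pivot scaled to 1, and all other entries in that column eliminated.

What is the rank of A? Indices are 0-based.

rank = 4

[1] R0 /= 5  ⇒  (1, 5, 3, 0, 2)
     R2 -= 5·R0  ⇒  (0, 1, 3, 6, 1)
     R3 -= 4·R0  ⇒  (0, 1, 5, 2, 3)
[2] R1 /= 3  ⇒  (0, 1, 2, 0, 1)
     R0 -= 5·R1  ⇒  (1, 0, 0, 0, 4)
     R2 -= 1·R1  ⇒  (0, 0, 1, 6, 0)
     R3 -= 1·R1  ⇒  (0, 0, 3, 2, 2)
[3] R2 /= 1  ⇒  (0, 0, 1, 6, 0)
     R1 -= 2·R2  ⇒  (0, 1, 0, 2, 1)
     R3 -= 3·R2  ⇒  (0, 0, 0, 5, 2)
[4] R3 /= 5  ⇒  (0, 0, 0, 1, 6)
     R1 -= 2·R3  ⇒  (0, 1, 0, 0, 3)
     R2 -= 6·R3  ⇒  (0, 0, 1, 0, 6)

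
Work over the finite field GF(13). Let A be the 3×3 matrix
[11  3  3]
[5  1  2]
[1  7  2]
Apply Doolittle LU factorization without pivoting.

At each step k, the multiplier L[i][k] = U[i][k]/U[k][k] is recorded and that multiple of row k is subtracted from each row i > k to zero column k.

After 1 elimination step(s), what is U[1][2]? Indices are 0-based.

k=0: U[0][0]=11
  eliminate (1,0): mult=4, new row 1: (0, 2, 3); set L[1][0]=4
  eliminate (2,0): mult=6, new row 2: (0, 2, 10); set L[2][0]=6

U[1][2] = 3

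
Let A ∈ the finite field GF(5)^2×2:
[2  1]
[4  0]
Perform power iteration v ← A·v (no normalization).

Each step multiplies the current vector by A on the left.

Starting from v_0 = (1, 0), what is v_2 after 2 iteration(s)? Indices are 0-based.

v_2 = (3, 3)

v_0 = (1, 0).
v_1 = A·v_0 = (2, 4).
v_2 = A·v_1 = (3, 3).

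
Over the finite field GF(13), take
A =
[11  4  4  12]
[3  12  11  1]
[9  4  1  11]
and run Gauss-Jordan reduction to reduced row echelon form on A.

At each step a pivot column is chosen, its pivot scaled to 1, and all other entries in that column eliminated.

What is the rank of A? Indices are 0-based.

[1] R0 /= 11  ⇒  (1, 11, 11, 7)
     R1 -= 3·R0  ⇒  (0, 5, 4, 6)
     R2 -= 9·R0  ⇒  (0, 9, 6, 0)
[2] R1 /= 5  ⇒  (0, 1, 6, 9)
     R0 -= 11·R1  ⇒  (1, 0, 10, 12)
     R2 -= 9·R1  ⇒  (0, 0, 4, 10)
[3] R2 /= 4  ⇒  (0, 0, 1, 9)
     R0 -= 10·R2  ⇒  (1, 0, 0, 0)
     R1 -= 6·R2  ⇒  (0, 1, 0, 7)

rank = 3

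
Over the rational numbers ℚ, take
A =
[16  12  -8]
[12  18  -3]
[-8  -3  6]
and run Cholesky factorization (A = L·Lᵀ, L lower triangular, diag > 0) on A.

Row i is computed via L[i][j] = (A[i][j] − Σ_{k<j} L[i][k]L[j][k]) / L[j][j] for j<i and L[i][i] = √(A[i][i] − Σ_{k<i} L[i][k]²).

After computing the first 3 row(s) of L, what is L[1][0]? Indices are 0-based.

Step 1: L[0][0] = √(16) = 4.
  L[1][0] = (12) / L[0][0] = 3.
Step 2: L[1][1] = √(9) = 3.
  L[2][0] = (-8) / L[0][0] = -2.
  L[2][1] = (3) / L[1][1] = 1.
Step 3: L[2][2] = √(1) = 1.

L[1][0] = 3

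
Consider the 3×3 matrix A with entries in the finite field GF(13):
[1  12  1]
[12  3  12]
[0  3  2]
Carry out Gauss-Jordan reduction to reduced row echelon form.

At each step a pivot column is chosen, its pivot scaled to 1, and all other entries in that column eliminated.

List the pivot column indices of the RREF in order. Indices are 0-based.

pivot columns: 0, 1, 2

pivot(0,0)=1: scale R0 → (1, 12, 1)
  clear (1,0): R1 −= (12)R0 → (0, 2, 0)
pivot(1,1)=2: scale R1 → (0, 1, 0)
  clear (0,1): R0 −= (12)R1 → (1, 0, 1)
  clear (2,1): R2 −= (3)R1 → (0, 0, 2)
pivot(2,2)=2: scale R2 → (0, 0, 1)
  clear (0,2): R0 −= (1)R2 → (1, 0, 0)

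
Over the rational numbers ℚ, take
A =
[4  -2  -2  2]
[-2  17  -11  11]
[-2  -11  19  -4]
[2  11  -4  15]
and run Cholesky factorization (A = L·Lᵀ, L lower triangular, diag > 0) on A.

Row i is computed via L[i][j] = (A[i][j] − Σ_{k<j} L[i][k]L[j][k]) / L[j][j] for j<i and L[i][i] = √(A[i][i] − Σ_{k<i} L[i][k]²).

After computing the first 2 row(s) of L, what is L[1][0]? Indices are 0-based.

Step 1: L[0][0] = √(4) = 2.
  L[1][0] = (-2) / L[0][0] = -1.
Step 2: L[1][1] = √(16) = 4.

L[1][0] = -1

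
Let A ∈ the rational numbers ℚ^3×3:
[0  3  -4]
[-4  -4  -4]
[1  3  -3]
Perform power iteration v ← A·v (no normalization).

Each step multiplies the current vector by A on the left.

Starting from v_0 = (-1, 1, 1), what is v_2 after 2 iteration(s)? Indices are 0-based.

v_0 = (-1, 1, 1).
v_1 = A·v_0 = (-1, -4, -1).
v_2 = A·v_1 = (-8, 24, -10).

v_2 = (-8, 24, -10)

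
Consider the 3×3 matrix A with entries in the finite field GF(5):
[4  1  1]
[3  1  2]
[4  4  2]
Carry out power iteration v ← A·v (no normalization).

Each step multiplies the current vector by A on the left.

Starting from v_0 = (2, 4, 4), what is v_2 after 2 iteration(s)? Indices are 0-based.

v_0 = (2, 4, 4).
v_1 = A·v_0 = (1, 3, 2).
v_2 = A·v_1 = (4, 0, 0).

v_2 = (4, 0, 0)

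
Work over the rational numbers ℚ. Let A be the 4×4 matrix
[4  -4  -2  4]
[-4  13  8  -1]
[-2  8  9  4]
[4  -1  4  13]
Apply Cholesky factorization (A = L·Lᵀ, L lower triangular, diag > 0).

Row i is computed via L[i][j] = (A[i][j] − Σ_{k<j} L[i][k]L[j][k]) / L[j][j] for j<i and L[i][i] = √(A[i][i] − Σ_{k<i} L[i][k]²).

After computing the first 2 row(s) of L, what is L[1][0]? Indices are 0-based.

L[1][0] = -2

Step 1: L[0][0] = √(4) = 2.
  L[1][0] = (-4) / L[0][0] = -2.
Step 2: L[1][1] = √(9) = 3.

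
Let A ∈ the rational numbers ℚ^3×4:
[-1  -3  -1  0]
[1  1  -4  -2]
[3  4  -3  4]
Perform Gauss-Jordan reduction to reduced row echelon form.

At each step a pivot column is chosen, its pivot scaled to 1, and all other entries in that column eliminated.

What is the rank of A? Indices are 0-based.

rank = 3

step 1: normalize row 0 (÷-1) = (1, 3, 1, 0)
  row 1: subtract 1×row0 = (0, -2, -5, -2)
  row 2: subtract 3×row0 = (0, -5, -6, 4)
step 2: normalize row 1 (÷-2) = (0, 1, 5/2, 1)
  row 0: subtract 3×row1 = (1, 0, -13/2, -3)
  row 2: subtract -5×row1 = (0, 0, 13/2, 9)
step 3: normalize row 2 (÷13/2) = (0, 0, 1, 18/13)
  row 0: subtract -13/2×row2 = (1, 0, 0, 6)
  row 1: subtract 5/2×row2 = (0, 1, 0, -32/13)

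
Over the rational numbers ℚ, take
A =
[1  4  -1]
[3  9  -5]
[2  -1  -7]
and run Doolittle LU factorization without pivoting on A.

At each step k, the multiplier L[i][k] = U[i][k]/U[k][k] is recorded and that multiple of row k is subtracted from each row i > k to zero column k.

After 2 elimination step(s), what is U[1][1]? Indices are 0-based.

[col 0] pivot 1
  R1 -= 3*R0 → (0, -3, -2)  (L[1][0] := 3)
  R2 -= 2*R0 → (0, -9, -5)  (L[2][0] := 2)
[col 1] pivot -3
  R2 -= 3*R1 → (0, 0, 1)  (L[2][1] := 3)

U[1][1] = -3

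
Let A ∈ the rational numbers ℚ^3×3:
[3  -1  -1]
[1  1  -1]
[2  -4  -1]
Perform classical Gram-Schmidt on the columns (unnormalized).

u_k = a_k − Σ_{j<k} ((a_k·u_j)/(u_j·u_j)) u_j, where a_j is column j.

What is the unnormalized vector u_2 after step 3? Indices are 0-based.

u_2 = (6/19, -10/19, -4/19)

Step 1: u_0 = a_0 = (3, 1, 2).
Step 2: u_1 = a_1 − (-5/7)·u_0 = (8/7, 12/7, -18/7).
Step 3: u_2 = a_2 − (-3/7)·u_0 − (-1/38)·u_1 = (6/19, -10/19, -4/19).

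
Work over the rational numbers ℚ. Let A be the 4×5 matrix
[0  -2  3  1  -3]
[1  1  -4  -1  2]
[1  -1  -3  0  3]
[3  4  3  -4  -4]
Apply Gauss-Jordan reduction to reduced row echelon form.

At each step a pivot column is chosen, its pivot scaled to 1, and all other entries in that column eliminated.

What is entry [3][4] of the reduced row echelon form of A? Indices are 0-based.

M[3][4] = -43

[1] R0 <-> R1
[1] R0 /= 1  ⇒  (1, 1, -4, -1, 2)
     R2 -= 1·R0  ⇒  (0, -2, 1, 1, 1)
     R3 -= 3·R0  ⇒  (0, 1, 15, -1, -10)
[2] R1 /= -2  ⇒  (0, 1, -3/2, -1/2, 3/2)
     R0 -= 1·R1  ⇒  (1, 0, -5/2, -1/2, 1/2)
     R2 -= -2·R1  ⇒  (0, 0, -2, 0, 4)
     R3 -= 1·R1  ⇒  (0, 0, 33/2, -1/2, -23/2)
[3] R2 /= -2  ⇒  (0, 0, 1, 0, -2)
     R0 -= -5/2·R2  ⇒  (1, 0, 0, -1/2, -9/2)
     R1 -= -3/2·R2  ⇒  (0, 1, 0, -1/2, -3/2)
     R3 -= 33/2·R2  ⇒  (0, 0, 0, -1/2, 43/2)
[4] R3 /= -1/2  ⇒  (0, 0, 0, 1, -43)
     R0 -= -1/2·R3  ⇒  (1, 0, 0, 0, -26)
     R1 -= -1/2·R3  ⇒  (0, 1, 0, 0, -23)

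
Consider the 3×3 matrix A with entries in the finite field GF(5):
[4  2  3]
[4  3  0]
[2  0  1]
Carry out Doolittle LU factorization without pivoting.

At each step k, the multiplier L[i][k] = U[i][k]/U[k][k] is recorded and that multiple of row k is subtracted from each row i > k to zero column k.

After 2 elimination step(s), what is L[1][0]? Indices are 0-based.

[col 0] pivot 4
  R1 -= 1*R0 → (0, 1, 2)  (L[1][0] := 1)
  R2 -= 3*R0 → (0, 4, 2)  (L[2][0] := 3)
[col 1] pivot 1
  R2 -= 4*R1 → (0, 0, 4)  (L[2][1] := 4)

L[1][0] = 1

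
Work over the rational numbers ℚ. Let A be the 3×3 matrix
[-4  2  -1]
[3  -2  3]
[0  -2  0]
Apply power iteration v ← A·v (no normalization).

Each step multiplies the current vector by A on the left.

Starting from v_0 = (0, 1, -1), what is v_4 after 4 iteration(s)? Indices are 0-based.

v_0 = (0, 1, -1).
v_1 = A·v_0 = (3, -5, -2).
v_2 = A·v_1 = (-20, 13, 10).
v_3 = A·v_2 = (96, -56, -26).
v_4 = A·v_3 = (-470, 322, 112).

v_4 = (-470, 322, 112)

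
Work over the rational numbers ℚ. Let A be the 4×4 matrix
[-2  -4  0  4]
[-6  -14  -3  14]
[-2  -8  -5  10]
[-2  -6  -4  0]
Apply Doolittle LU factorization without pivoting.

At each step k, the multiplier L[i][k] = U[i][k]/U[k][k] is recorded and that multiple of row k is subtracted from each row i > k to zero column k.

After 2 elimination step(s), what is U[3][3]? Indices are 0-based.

Step 1: pivot at (0,0) is -2.
  row1 ← row1 − (3)·row0  ⇒  L[1][0]=3, U row1=(0, -2, -3, 2)
  row2 ← row2 − (1)·row0  ⇒  L[2][0]=1, U row2=(0, -4, -5, 6)
  row3 ← row3 − (1)·row0  ⇒  L[3][0]=1, U row3=(0, -2, -4, -4)
Step 2: pivot at (1,1) is -2.
  row2 ← row2 − (2)·row1  ⇒  L[2][1]=2, U row2=(0, 0, 1, 2)
  row3 ← row3 − (1)·row1  ⇒  L[3][1]=1, U row3=(0, 0, -1, -6)

U[3][3] = -6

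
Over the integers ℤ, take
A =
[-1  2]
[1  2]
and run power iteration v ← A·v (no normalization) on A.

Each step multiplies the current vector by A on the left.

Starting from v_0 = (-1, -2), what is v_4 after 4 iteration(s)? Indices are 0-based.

v_4 = (-47, -85)

v_0 = (-1, -2).
v_1 = A·v_0 = (-3, -5).
v_2 = A·v_1 = (-7, -13).
v_3 = A·v_2 = (-19, -33).
v_4 = A·v_3 = (-47, -85).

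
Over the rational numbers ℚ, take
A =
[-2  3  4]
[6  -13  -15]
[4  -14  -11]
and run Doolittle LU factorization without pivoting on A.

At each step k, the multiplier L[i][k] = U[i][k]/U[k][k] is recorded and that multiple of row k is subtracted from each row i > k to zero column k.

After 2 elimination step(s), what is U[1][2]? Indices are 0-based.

[col 0] pivot -2
  R1 -= -3*R0 → (0, -4, -3)  (L[1][0] := -3)
  R2 -= -2*R0 → (0, -8, -3)  (L[2][0] := -2)
[col 1] pivot -4
  R2 -= 2*R1 → (0, 0, 3)  (L[2][1] := 2)

U[1][2] = -3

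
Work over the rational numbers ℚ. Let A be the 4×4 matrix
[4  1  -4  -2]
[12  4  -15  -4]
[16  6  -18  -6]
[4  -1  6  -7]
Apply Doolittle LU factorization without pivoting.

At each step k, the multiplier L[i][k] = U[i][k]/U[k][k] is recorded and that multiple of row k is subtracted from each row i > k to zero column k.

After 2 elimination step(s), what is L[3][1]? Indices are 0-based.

Step 1: pivot at (0,0) is 4.
  row1 ← row1 − (3)·row0  ⇒  L[1][0]=3, U row1=(0, 1, -3, 2)
  row2 ← row2 − (4)·row0  ⇒  L[2][0]=4, U row2=(0, 2, -2, 2)
  row3 ← row3 − (1)·row0  ⇒  L[3][0]=1, U row3=(0, -2, 10, -5)
Step 2: pivot at (1,1) is 1.
  row2 ← row2 − (2)·row1  ⇒  L[2][1]=2, U row2=(0, 0, 4, -2)
  row3 ← row3 − (-2)·row1  ⇒  L[3][1]=-2, U row3=(0, 0, 4, -1)

L[3][1] = -2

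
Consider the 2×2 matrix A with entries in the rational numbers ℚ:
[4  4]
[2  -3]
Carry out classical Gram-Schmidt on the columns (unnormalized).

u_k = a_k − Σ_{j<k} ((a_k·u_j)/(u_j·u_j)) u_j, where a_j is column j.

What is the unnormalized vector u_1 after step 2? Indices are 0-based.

Step 1: u_0 = a_0 = (4, 2).
Step 2: u_1 = a_1 − (1/2)·u_0 = (2, -4).

u_1 = (2, -4)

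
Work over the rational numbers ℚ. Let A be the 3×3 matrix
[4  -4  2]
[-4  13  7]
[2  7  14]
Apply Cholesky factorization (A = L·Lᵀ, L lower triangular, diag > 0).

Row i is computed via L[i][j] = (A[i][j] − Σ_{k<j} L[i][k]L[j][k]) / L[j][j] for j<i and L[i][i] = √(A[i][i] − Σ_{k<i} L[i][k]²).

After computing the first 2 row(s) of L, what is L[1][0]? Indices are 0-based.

L[1][0] = -2

Step 1: L[0][0] = √(4) = 2.
  L[1][0] = (-4) / L[0][0] = -2.
Step 2: L[1][1] = √(9) = 3.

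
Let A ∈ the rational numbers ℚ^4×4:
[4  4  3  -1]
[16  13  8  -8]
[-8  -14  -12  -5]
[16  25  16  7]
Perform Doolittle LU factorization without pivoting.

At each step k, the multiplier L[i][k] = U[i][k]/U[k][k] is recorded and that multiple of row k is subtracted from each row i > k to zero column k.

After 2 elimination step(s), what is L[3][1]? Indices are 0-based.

[col 0] pivot 4
  R1 -= 4*R0 → (0, -3, -4, -4)  (L[1][0] := 4)
  R2 -= -2*R0 → (0, -6, -6, -7)  (L[2][0] := -2)
  R3 -= 4*R0 → (0, 9, 4, 11)  (L[3][0] := 4)
[col 1] pivot -3
  R2 -= 2*R1 → (0, 0, 2, 1)  (L[2][1] := 2)
  R3 -= -3*R1 → (0, 0, -8, -1)  (L[3][1] := -3)

L[3][1] = -3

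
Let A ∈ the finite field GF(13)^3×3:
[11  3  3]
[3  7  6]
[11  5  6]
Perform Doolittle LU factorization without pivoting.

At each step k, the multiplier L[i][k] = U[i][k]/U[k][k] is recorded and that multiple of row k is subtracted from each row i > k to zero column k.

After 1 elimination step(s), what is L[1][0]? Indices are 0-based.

L[1][0] = 5

Step 1: pivot at (0,0) is 11.
  row1 ← row1 − (5)·row0  ⇒  L[1][0]=5, U row1=(0, 5, 4)
  row2 ← row2 − (1)·row0  ⇒  L[2][0]=1, U row2=(0, 2, 3)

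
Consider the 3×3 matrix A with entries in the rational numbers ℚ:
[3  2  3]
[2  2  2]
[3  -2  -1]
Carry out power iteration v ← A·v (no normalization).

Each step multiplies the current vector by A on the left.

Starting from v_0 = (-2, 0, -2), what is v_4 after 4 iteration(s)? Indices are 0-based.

v_0 = (-2, 0, -2).
v_1 = A·v_0 = (-12, -8, -4).
v_2 = A·v_1 = (-64, -48, -16).
v_3 = A·v_2 = (-336, -256, -80).
v_4 = A·v_3 = (-1760, -1344, -416).

v_4 = (-1760, -1344, -416)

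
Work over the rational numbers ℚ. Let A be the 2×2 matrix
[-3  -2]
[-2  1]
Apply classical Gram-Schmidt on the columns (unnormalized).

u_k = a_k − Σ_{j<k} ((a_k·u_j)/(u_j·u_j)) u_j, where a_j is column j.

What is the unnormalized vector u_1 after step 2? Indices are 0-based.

Step 1: u_0 = a_0 = (-3, -2).
Step 2: u_1 = a_1 − (4/13)·u_0 = (-14/13, 21/13).

u_1 = (-14/13, 21/13)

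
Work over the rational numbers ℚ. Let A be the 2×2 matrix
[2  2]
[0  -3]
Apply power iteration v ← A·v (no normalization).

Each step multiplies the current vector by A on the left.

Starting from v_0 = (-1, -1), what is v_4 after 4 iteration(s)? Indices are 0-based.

v_0 = (-1, -1).
v_1 = A·v_0 = (-4, 3).
v_2 = A·v_1 = (-2, -9).
v_3 = A·v_2 = (-22, 27).
v_4 = A·v_3 = (10, -81).

v_4 = (10, -81)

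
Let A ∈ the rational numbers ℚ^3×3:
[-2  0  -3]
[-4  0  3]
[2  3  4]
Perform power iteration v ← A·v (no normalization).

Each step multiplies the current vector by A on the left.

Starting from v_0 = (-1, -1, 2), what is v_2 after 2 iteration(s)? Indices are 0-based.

v_2 = (-1, 25, 34)

v_0 = (-1, -1, 2).
v_1 = A·v_0 = (-4, 10, 3).
v_2 = A·v_1 = (-1, 25, 34).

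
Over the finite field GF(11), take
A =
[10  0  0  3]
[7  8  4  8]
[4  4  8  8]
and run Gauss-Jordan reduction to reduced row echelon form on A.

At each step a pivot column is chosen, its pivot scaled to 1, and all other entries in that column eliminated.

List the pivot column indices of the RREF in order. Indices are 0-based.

pivot(0,0)=10: scale R0 → (1, 0, 0, 8)
  clear (1,0): R1 −= (7)R0 → (0, 8, 4, 7)
  clear (2,0): R2 −= (4)R0 → (0, 4, 8, 9)
pivot(1,1)=8: scale R1 → (0, 1, 6, 5)
  clear (2,1): R2 −= (4)R1 → (0, 0, 6, 0)
pivot(2,2)=6: scale R2 → (0, 0, 1, 0)
  clear (1,2): R1 −= (6)R2 → (0, 1, 0, 5)

pivot columns: 0, 1, 2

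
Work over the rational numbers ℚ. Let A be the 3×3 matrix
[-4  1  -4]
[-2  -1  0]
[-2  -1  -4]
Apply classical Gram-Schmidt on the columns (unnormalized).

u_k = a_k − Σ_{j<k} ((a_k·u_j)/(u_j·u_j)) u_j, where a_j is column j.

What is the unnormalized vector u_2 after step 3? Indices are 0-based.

u_2 = (0, 2, -2)

Step 1: u_0 = a_0 = (-4, -2, -2).
Step 2: u_1 = a_1 − (0)·u_0 = (1, -1, -1).
Step 3: u_2 = a_2 − (1)·u_0 − (0)·u_1 = (0, 2, -2).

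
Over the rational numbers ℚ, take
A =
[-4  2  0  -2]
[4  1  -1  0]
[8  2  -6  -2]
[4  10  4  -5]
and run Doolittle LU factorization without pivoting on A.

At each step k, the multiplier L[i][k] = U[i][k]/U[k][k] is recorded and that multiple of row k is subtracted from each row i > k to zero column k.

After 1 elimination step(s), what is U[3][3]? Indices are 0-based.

[col 0] pivot -4
  R1 -= -1*R0 → (0, 3, -1, -2)  (L[1][0] := -1)
  R2 -= -2*R0 → (0, 6, -6, -6)  (L[2][0] := -2)
  R3 -= -1*R0 → (0, 12, 4, -7)  (L[3][0] := -1)

U[3][3] = -7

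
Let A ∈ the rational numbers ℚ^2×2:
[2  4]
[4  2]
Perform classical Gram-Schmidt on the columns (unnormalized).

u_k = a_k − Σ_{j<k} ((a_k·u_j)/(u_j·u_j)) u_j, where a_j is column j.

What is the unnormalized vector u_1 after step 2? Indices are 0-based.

u_1 = (12/5, -6/5)

Step 1: u_0 = a_0 = (2, 4).
Step 2: u_1 = a_1 − (4/5)·u_0 = (12/5, -6/5).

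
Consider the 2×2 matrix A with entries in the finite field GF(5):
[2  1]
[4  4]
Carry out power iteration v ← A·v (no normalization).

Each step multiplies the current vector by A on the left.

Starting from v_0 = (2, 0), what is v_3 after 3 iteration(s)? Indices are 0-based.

v_3 = (0, 1)

v_0 = (2, 0).
v_1 = A·v_0 = (4, 3).
v_2 = A·v_1 = (1, 3).
v_3 = A·v_2 = (0, 1).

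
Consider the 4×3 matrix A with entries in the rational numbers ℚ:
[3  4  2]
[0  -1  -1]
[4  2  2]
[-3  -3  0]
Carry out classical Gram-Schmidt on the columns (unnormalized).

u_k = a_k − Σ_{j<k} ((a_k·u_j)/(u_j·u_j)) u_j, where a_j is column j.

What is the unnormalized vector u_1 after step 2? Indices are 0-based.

Step 1: u_0 = a_0 = (3, 0, 4, -3).
Step 2: u_1 = a_1 − (29/34)·u_0 = (49/34, -1, -24/17, -15/34).

u_1 = (49/34, -1, -24/17, -15/34)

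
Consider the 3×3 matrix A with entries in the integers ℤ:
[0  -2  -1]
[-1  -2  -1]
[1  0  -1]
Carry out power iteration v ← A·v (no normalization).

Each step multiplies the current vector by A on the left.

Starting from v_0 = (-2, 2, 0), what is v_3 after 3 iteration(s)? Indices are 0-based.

v_0 = (-2, 2, 0).
v_1 = A·v_0 = (-4, -2, -2).
v_2 = A·v_1 = (6, 10, -2).
v_3 = A·v_2 = (-18, -24, 8).

v_3 = (-18, -24, 8)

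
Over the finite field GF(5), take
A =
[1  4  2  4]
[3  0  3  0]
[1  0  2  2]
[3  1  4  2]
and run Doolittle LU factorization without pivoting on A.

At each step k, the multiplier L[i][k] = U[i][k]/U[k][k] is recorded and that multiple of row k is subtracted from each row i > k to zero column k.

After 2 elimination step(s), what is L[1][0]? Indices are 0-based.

Step 1: pivot at (0,0) is 1.
  row1 ← row1 − (3)·row0  ⇒  L[1][0]=3, U row1=(0, 3, 2, 3)
  row2 ← row2 − (1)·row0  ⇒  L[2][0]=1, U row2=(0, 1, 0, 3)
  row3 ← row3 − (3)·row0  ⇒  L[3][0]=3, U row3=(0, 4, 3, 0)
Step 2: pivot at (1,1) is 3.
  row2 ← row2 − (2)·row1  ⇒  L[2][1]=2, U row2=(0, 0, 1, 2)
  row3 ← row3 − (3)·row1  ⇒  L[3][1]=3, U row3=(0, 0, 2, 1)

L[1][0] = 3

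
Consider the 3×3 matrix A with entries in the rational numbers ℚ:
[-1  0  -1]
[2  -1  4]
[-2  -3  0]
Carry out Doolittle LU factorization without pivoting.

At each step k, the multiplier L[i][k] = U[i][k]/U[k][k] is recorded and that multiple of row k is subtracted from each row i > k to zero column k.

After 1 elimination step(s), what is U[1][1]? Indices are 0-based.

Step 1: pivot at (0,0) is -1.
  row1 ← row1 − (-2)·row0  ⇒  L[1][0]=-2, U row1=(0, -1, 2)
  row2 ← row2 − (2)·row0  ⇒  L[2][0]=2, U row2=(0, -3, 2)

U[1][1] = -1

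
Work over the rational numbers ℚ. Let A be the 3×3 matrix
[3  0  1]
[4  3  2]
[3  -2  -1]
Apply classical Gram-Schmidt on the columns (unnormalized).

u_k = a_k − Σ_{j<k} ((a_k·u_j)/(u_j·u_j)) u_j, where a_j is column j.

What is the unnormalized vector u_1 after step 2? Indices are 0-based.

Step 1: u_0 = a_0 = (3, 4, 3).
Step 2: u_1 = a_1 − (3/17)·u_0 = (-9/17, 39/17, -43/17).

u_1 = (-9/17, 39/17, -43/17)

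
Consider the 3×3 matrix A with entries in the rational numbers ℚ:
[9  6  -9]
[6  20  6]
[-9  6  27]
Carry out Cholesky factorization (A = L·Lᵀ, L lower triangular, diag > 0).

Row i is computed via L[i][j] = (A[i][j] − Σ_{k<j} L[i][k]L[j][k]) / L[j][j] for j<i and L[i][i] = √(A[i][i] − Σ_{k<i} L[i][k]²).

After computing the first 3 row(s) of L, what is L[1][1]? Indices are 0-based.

Step 1: L[0][0] = √(9) = 3.
  L[1][0] = (6) / L[0][0] = 2.
Step 2: L[1][1] = √(16) = 4.
  L[2][0] = (-9) / L[0][0] = -3.
  L[2][1] = (12) / L[1][1] = 3.
Step 3: L[2][2] = √(9) = 3.

L[1][1] = 4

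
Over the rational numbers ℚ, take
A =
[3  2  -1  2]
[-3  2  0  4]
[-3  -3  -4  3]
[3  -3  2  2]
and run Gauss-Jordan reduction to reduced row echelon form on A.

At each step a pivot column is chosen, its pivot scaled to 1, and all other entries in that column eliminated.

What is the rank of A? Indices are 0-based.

rank = 4

step 1: normalize row 0 (÷3) = (1, 2/3, -1/3, 2/3)
  row 1: subtract -3×row0 = (0, 4, -1, 6)
  row 2: subtract -3×row0 = (0, -1, -5, 5)
  row 3: subtract 3×row0 = (0, -5, 3, 0)
step 2: normalize row 1 (÷4) = (0, 1, -1/4, 3/2)
  row 0: subtract 2/3×row1 = (1, 0, -1/6, -1/3)
  row 2: subtract -1×row1 = (0, 0, -21/4, 13/2)
  row 3: subtract -5×row1 = (0, 0, 7/4, 15/2)
step 3: normalize row 2 (÷-21/4) = (0, 0, 1, -26/21)
  row 0: subtract -1/6×row2 = (1, 0, 0, -34/63)
  row 1: subtract -1/4×row2 = (0, 1, 0, 25/21)
  row 3: subtract 7/4×row2 = (0, 0, 0, 29/3)
step 4: normalize row 3 (÷29/3) = (0, 0, 0, 1)
  row 0: subtract -34/63×row3 = (1, 0, 0, 0)
  row 1: subtract 25/21×row3 = (0, 1, 0, 0)
  row 2: subtract -26/21×row3 = (0, 0, 1, 0)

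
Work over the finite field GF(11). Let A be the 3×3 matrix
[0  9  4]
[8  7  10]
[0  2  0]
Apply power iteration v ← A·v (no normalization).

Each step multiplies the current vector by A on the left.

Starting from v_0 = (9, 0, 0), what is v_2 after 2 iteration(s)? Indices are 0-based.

v_2 = (10, 9, 1)

v_0 = (9, 0, 0).
v_1 = A·v_0 = (0, 6, 0).
v_2 = A·v_1 = (10, 9, 1).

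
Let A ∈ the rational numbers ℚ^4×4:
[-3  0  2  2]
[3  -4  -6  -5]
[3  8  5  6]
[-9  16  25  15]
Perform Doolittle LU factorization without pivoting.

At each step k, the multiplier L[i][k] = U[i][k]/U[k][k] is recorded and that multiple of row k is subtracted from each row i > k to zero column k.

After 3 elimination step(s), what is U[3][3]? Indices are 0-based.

k=0: U[0][0]=-3
  eliminate (1,0): mult=-1, new row 1: (0, -4, -4, -3); set L[1][0]=-1
  eliminate (2,0): mult=-1, new row 2: (0, 8, 7, 8); set L[2][0]=-1
  eliminate (3,0): mult=3, new row 3: (0, 16, 19, 9); set L[3][0]=3
k=1: U[1][1]=-4
  eliminate (2,1): mult=-2, new row 2: (0, 0, -1, 2); set L[2][1]=-2
  eliminate (3,1): mult=-4, new row 3: (0, 0, 3, -3); set L[3][1]=-4
k=2: U[2][2]=-1
  eliminate (3,2): mult=-3, new row 3: (0, 0, 0, 3); set L[3][2]=-3

U[3][3] = 3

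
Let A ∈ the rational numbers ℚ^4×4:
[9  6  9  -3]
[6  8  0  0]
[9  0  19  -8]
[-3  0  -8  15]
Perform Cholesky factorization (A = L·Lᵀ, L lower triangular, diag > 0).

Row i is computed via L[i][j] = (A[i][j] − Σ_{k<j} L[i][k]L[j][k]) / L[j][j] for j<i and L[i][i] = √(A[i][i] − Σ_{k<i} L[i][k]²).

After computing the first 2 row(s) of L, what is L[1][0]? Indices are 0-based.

L[1][0] = 2

Step 1: L[0][0] = √(9) = 3.
  L[1][0] = (6) / L[0][0] = 2.
Step 2: L[1][1] = √(4) = 2.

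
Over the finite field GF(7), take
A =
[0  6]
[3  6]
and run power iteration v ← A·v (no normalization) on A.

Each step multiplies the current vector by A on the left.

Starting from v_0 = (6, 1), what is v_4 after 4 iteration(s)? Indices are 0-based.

v_4 = (3, 0)

v_0 = (6, 1).
v_1 = A·v_0 = (6, 3).
v_2 = A·v_1 = (4, 1).
v_3 = A·v_2 = (6, 4).
v_4 = A·v_3 = (3, 0).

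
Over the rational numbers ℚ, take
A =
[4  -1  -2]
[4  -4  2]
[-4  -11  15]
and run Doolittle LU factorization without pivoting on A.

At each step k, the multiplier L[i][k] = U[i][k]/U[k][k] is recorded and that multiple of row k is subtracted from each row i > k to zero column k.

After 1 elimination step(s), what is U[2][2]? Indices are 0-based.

k=0: U[0][0]=4
  eliminate (1,0): mult=1, new row 1: (0, -3, 4); set L[1][0]=1
  eliminate (2,0): mult=-1, new row 2: (0, -12, 13); set L[2][0]=-1

U[2][2] = 13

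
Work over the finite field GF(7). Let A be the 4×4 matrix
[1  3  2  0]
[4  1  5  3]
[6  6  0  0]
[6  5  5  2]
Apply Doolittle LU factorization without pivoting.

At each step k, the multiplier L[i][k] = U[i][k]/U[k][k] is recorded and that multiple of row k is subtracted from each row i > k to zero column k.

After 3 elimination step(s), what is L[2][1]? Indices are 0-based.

[col 0] pivot 1
  R1 -= 4*R0 → (0, 3, 4, 3)  (L[1][0] := 4)
  R2 -= 6*R0 → (0, 2, 2, 0)  (L[2][0] := 6)
  R3 -= 6*R0 → (0, 1, 0, 2)  (L[3][0] := 6)
[col 1] pivot 3
  R2 -= 3*R1 → (0, 0, 4, 5)  (L[2][1] := 3)
  R3 -= 5*R1 → (0, 0, 1, 1)  (L[3][1] := 5)
[col 2] pivot 4
  R3 -= 2*R2 → (0, 0, 0, 5)  (L[3][2] := 2)

L[2][1] = 3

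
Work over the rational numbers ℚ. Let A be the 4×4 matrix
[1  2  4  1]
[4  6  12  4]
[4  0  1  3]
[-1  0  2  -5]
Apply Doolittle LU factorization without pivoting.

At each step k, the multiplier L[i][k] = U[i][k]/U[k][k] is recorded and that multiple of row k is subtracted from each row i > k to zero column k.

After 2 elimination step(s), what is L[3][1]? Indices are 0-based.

k=0: U[0][0]=1
  eliminate (1,0): mult=4, new row 1: (0, -2, -4, 0); set L[1][0]=4
  eliminate (2,0): mult=4, new row 2: (0, -8, -15, -1); set L[2][0]=4
  eliminate (3,0): mult=-1, new row 3: (0, 2, 6, -4); set L[3][0]=-1
k=1: U[1][1]=-2
  eliminate (2,1): mult=4, new row 2: (0, 0, 1, -1); set L[2][1]=4
  eliminate (3,1): mult=-1, new row 3: (0, 0, 2, -4); set L[3][1]=-1

L[3][1] = -1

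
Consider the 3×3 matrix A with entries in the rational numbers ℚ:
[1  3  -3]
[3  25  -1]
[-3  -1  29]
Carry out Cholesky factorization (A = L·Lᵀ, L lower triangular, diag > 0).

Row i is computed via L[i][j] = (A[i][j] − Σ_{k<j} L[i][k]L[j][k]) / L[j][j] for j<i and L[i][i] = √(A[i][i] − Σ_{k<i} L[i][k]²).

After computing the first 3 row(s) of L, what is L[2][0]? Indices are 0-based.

Step 1: L[0][0] = √(1) = 1.
  L[1][0] = (3) / L[0][0] = 3.
Step 2: L[1][1] = √(16) = 4.
  L[2][0] = (-3) / L[0][0] = -3.
  L[2][1] = (8) / L[1][1] = 2.
Step 3: L[2][2] = √(16) = 4.

L[2][0] = -3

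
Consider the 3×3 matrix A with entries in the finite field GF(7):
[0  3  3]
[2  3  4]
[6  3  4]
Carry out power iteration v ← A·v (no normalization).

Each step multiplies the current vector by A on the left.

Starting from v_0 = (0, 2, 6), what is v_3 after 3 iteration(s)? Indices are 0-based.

v_3 = (2, 2, 1)

v_0 = (0, 2, 6).
v_1 = A·v_0 = (3, 2, 2).
v_2 = A·v_1 = (5, 6, 4).
v_3 = A·v_2 = (2, 2, 1).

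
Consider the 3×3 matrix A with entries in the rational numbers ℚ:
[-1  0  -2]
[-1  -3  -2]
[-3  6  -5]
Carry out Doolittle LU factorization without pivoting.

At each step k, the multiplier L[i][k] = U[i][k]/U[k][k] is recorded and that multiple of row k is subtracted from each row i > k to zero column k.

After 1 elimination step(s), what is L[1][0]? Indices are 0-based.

Step 1: pivot at (0,0) is -1.
  row1 ← row1 − (1)·row0  ⇒  L[1][0]=1, U row1=(0, -3, 0)
  row2 ← row2 − (3)·row0  ⇒  L[2][0]=3, U row2=(0, 6, 1)

L[1][0] = 1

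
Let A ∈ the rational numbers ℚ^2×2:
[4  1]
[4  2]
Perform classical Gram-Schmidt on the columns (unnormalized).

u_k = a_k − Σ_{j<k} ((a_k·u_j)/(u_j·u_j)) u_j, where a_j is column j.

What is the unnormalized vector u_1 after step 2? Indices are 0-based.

Step 1: u_0 = a_0 = (4, 4).
Step 2: u_1 = a_1 − (3/8)·u_0 = (-1/2, 1/2).

u_1 = (-1/2, 1/2)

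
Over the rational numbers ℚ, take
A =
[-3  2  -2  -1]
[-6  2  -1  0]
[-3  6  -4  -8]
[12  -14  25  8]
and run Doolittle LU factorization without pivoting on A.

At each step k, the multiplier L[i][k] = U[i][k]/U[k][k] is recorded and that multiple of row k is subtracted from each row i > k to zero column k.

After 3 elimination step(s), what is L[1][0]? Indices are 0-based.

Step 1: pivot at (0,0) is -3.
  row1 ← row1 − (2)·row0  ⇒  L[1][0]=2, U row1=(0, -2, 3, 2)
  row2 ← row2 − (1)·row0  ⇒  L[2][0]=1, U row2=(0, 4, -2, -7)
  row3 ← row3 − (-4)·row0  ⇒  L[3][0]=-4, U row3=(0, -6, 17, 4)
Step 2: pivot at (1,1) is -2.
  row2 ← row2 − (-2)·row1  ⇒  L[2][1]=-2, U row2=(0, 0, 4, -3)
  row3 ← row3 − (3)·row1  ⇒  L[3][1]=3, U row3=(0, 0, 8, -2)
Step 3: pivot at (2,2) is 4.
  row3 ← row3 − (2)·row2  ⇒  L[3][2]=2, U row3=(0, 0, 0, 4)

L[1][0] = 2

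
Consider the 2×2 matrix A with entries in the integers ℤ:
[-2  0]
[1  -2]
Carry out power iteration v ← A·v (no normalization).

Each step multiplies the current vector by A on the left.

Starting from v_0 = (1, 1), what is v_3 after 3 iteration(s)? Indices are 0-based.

v_3 = (-8, 4)

v_0 = (1, 1).
v_1 = A·v_0 = (-2, -1).
v_2 = A·v_1 = (4, 0).
v_3 = A·v_2 = (-8, 4).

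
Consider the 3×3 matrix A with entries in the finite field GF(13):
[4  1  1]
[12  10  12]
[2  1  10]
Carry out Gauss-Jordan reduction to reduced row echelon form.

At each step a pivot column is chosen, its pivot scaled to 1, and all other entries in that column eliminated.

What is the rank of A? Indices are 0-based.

rank = 3

[1] R0 /= 4  ⇒  (1, 10, 10)
     R1 -= 12·R0  ⇒  (0, 7, 9)
     R2 -= 2·R0  ⇒  (0, 7, 3)
[2] R1 /= 7  ⇒  (0, 1, 5)
     R0 -= 10·R1  ⇒  (1, 0, 12)
     R2 -= 7·R1  ⇒  (0, 0, 7)
[3] R2 /= 7  ⇒  (0, 0, 1)
     R0 -= 12·R2  ⇒  (1, 0, 0)
     R1 -= 5·R2  ⇒  (0, 1, 0)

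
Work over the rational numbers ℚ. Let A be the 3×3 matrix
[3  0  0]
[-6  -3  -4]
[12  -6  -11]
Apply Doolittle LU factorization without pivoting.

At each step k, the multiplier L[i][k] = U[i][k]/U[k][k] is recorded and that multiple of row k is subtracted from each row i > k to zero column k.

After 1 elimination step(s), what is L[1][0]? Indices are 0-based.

k=0: U[0][0]=3
  eliminate (1,0): mult=-2, new row 1: (0, -3, -4); set L[1][0]=-2
  eliminate (2,0): mult=4, new row 2: (0, -6, -11); set L[2][0]=4

L[1][0] = -2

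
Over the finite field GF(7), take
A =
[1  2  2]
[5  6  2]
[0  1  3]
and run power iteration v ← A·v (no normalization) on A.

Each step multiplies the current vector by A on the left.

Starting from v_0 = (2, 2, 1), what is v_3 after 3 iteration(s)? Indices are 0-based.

v_0 = (2, 2, 1).
v_1 = A·v_0 = (1, 3, 5).
v_2 = A·v_1 = (3, 5, 4).
v_3 = A·v_2 = (0, 4, 3).

v_3 = (0, 4, 3)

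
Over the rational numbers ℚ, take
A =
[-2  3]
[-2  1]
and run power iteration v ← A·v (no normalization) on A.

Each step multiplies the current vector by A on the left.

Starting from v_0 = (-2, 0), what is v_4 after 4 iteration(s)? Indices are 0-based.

v_0 = (-2, 0).
v_1 = A·v_0 = (4, 4).
v_2 = A·v_1 = (4, -4).
v_3 = A·v_2 = (-20, -12).
v_4 = A·v_3 = (4, 28).

v_4 = (4, 28)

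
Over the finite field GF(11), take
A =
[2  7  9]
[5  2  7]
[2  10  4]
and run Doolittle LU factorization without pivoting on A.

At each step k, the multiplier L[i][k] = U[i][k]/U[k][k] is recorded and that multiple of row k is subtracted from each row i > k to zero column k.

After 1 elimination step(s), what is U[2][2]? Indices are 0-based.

[col 0] pivot 2
  R1 -= 8*R0 → (0, 1, 1)  (L[1][0] := 8)
  R2 -= 1*R0 → (0, 3, 6)  (L[2][0] := 1)

U[2][2] = 6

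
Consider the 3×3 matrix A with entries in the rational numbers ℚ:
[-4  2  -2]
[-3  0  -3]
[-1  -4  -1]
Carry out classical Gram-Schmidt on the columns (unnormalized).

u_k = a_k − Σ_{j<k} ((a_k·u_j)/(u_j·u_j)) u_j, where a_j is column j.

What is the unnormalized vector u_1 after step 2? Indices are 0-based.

u_1 = (18/13, -6/13, -54/13)

Step 1: u_0 = a_0 = (-4, -3, -1).
Step 2: u_1 = a_1 − (-2/13)·u_0 = (18/13, -6/13, -54/13).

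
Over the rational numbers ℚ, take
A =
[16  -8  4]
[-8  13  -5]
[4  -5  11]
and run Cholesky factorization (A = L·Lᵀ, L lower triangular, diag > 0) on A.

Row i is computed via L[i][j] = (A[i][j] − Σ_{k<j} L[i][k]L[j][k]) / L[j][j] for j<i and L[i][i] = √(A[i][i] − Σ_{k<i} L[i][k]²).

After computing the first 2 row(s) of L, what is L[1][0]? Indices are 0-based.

Step 1: L[0][0] = √(16) = 4.
  L[1][0] = (-8) / L[0][0] = -2.
Step 2: L[1][1] = √(9) = 3.

L[1][0] = -2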